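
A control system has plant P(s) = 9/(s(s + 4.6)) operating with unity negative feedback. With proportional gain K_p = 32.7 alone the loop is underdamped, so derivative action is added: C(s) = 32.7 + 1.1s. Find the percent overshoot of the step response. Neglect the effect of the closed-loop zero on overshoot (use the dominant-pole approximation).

23.1%

Forward path: (32.7 + 1.1s)·9/(s(s+4.6)). The closed-loop characteristic equation is s² + (4.6 + 9·1.1)s + 9·32.7 = 0.
That is s² + 14.5s + 294.3 = 0, so ω_n = 17.16 rad/s and ζ = 14.5/(2·17.16) = 0.4226.
%OS = 100·exp(−πζ/√(1−ζ²)) = 23.1%.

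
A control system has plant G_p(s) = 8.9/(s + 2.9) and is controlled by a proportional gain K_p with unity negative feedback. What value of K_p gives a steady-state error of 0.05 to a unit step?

The loop is type 0, so e_ss(step) = 1/(1 + K_pos) with K_pos = K_p·G_p(0).
G_p(0) = 3.069. Require 1/(1 + K_p·3.069) = 0.05, so 1 + 3.069·K_p = 20.
K_p = (20 − 1)/3.069 = 6.19.

K_p = 6.19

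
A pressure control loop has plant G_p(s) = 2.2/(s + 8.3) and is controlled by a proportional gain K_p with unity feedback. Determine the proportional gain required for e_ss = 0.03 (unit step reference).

Steady-state error for a unit step on this type-0 loop is 1/(1 + K_p·G_p(0)).
G_p(0) = 0.2651. Require 1/(1 + K_p·0.2651) = 0.03, so 1 + 0.2651·K_p = 33.33.
K_p = (33.33 − 1)/0.2651 = 122.

K_p = 122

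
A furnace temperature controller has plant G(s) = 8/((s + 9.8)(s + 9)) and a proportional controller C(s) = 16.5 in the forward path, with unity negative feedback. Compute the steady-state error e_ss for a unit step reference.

0.401

The loop is type 0. Static position error constant K_pos = C(0)·G(0) = 16.5·0.0907 = 1.497.
Steady-state error to a unit step: e_ss = 1/(1+K_pos) = 1/2.497 = 0.401.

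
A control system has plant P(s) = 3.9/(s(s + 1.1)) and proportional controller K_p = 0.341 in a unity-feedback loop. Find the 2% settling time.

The closed-loop denominator s² + 1.1s + 1.33 gives ω_n = √1.33 = 1.153 and ζ = 1.1/(2ω_n) = 0.4769.
2% settling time T_s ≈ 4/(ζω_n) = 4/0.55 = 7.27 s.

T_s ≈ 7.27 s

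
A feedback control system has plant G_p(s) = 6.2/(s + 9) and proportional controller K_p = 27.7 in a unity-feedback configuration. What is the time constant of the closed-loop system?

τ = 0.00553 s

Closed-loop transfer function: T(s) = K_p·G_p(s)/(1 + K_p·G_p(s)) = 171.7/(s + 9 + 171.7) = 171.7/(s + 180.7).
Time constant τ = 1/180.7 = 0.00553 s.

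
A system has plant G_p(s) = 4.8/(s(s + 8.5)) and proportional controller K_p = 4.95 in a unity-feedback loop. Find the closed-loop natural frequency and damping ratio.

ω_n = 4.87 rad/s, ζ = 0.872

With unity feedback the closed-loop characteristic equation is s² + 8.5s + 4.95·4.8 = s² + 8.5s + 23.76 = 0.
Matching s² + 2ζω_n s + ω_n²: ω_n = √23.76 = 4.874 rad/s and 2ζω_n = 8.5, so ζ = 8.5/(2·4.874) = 0.872.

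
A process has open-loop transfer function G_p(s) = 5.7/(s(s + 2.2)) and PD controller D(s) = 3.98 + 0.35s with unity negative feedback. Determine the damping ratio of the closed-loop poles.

Forward path: (3.98 + 0.35s)·5.7/(s(s+2.2)). The closed-loop characteristic equation is s² + (2.2 + 5.7·0.35)s + 5.7·3.98 = 0.
That is s² + 4.195s + 22.69 = 0, so ω_n = 4.763 rad/s and ζ = 4.195/(2·4.763) = 0.4404.

ζ = 0.44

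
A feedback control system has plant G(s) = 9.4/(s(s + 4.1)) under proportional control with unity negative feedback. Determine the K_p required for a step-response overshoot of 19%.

From %OS = 100·exp(−πζ/√(1−ζ²)) = 19%, ζ = −ln(0.19)/√(π²+ln²(0.19)) = 0.4673.
Characteristic equation s² + 4.1s + 9.4K_p = 0 gives ζ = 4.1/(2√(9.4K_p)).
Setting ζ = 0.4673: √(9.4K_p) = 4.1/(2·0.4673) = 4.386, so K_p = 19.24/9.4 = 2.05.

K_p = 2.05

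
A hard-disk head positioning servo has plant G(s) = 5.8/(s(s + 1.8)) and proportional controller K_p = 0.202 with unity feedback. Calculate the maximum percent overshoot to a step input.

0.908%

From 1 + K_pG(s) = 0: s² + 1.8s + 1.172 = 0 ⇒ ω_n = 1.082, ζ = 0.8315.
%OS = 100·exp(−πζ/√(1−ζ²)) = 100·exp(−π·0.8315/√0.3086) = 0.908%.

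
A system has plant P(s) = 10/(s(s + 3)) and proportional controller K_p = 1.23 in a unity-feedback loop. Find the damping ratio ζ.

With unity feedback the closed-loop characteristic equation is s² + 3s + 1.23·10 = s² + 3s + 12.3 = 0.
Matching s² + 2ζω_n s + ω_n²: ω_n = √12.3 = 3.507 rad/s and 2ζω_n = 3, so ζ = 3/(2·3.507) = 0.428.

ζ = 0.428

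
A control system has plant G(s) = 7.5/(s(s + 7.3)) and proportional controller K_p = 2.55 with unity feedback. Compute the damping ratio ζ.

ζ = 0.835

1 + K_p·G(s) = 0 gives s² + 7.3s + 19.12 = 0.
So ω_n² = 19.12 ⇒ ω_n = 4.373 rad/s, and ζ = 7.3/(2ω_n) = 0.835.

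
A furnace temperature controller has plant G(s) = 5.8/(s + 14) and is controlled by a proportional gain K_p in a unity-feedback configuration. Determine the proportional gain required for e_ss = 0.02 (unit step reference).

K_p = 118

Steady-state error for a unit step on this type-0 loop is 1/(1 + K_p·G(0)).
G(0) = 0.4143. Require 1/(1 + K_p·0.4143) = 0.02, so 1 + 0.4143·K_p = 50.
K_p = (50 − 1)/0.4143 = 118.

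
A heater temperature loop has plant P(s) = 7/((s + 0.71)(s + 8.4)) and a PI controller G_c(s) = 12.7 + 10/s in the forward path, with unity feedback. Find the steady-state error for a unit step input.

0

The open loop G_c(s)P(s) has a pole at the origin (type 1), so the static position error constant is infinite and e_ss = 1/(1+∞) = 0.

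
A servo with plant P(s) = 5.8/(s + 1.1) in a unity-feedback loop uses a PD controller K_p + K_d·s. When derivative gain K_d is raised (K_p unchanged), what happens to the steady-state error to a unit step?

unchanged

At s = 0 the derivative term contributes nothing: C(0) = K_p regardless of K_d, so K_pos = K_p·P(0) and e_ss are unchanged.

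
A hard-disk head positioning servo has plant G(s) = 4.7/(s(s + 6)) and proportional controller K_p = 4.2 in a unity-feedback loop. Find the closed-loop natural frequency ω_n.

1 + K_p·G(s) = 0 gives s² + 6s + 19.74 = 0.
Matching s² + 2ζω_n s + ω_n²: ω_n = √19.74 = 4.443 rad/s and 2ζω_n = 6, so ζ = 6/(2·4.443) = 0.675.

ω_n = 4.44 rad/s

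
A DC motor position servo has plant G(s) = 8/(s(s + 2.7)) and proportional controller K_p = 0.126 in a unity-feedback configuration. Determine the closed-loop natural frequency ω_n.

ω_n = 1 rad/s

With unity feedback the closed-loop characteristic equation is s² + 2.7s + 0.126·8 = s² + 2.7s + 1.008 = 0.
So ω_n² = 1.008 ⇒ ω_n = 1.004 rad/s, and ζ = 2.7/(2ω_n) = 1.34.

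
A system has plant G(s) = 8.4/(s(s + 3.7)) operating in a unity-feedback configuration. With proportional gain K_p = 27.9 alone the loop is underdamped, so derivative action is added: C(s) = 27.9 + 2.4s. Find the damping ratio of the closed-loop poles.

ζ = 0.779

Forward path: (27.9 + 2.4s)·8.4/(s(s+3.7)). The closed-loop characteristic equation is s² + (3.7 + 8.4·2.4)s + 8.4·27.9 = 0.
That is s² + 23.86s + 234.4 = 0, so ω_n = 15.31 rad/s and ζ = 23.86/(2·15.31) = 0.7793.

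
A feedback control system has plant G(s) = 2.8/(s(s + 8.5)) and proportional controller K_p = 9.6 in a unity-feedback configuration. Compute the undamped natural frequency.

ω_n = 5.18 rad/s

With unity feedback the closed-loop characteristic equation is s² + 8.5s + 9.6·2.8 = s² + 8.5s + 26.88 = 0.
So ω_n² = 26.88 ⇒ ω_n = 5.185 rad/s, and ζ = 8.5/(2ω_n) = 0.82.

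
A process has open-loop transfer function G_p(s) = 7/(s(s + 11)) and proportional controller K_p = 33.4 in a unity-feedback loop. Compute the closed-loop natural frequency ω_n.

ω_n = 15.3 rad/s

With unity feedback the closed-loop characteristic equation is s² + 11s + 33.4·7 = s² + 11s + 233.8 = 0.
Matching s² + 2ζω_n s + ω_n²: ω_n = √233.8 = 15.29 rad/s and 2ζω_n = 11, so ζ = 11/(2·15.29) = 0.36.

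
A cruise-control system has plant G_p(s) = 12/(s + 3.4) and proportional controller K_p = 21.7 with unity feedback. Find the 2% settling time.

Closed-loop transfer function: T(s) = K_p·G_p(s)/(1 + K_p·G_p(s)) = 260.4/(s + 3.4 + 260.4) = 260.4/(s + 263.8).
Time constant τ = 1/263.8 = 0.003791 s, so the 2% settling time is about 4τ = 0.0152 s.

T_s ≈ 0.0152 s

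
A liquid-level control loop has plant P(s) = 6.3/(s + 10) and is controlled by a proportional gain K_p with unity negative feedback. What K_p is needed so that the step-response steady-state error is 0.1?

For a type-0 loop with proportional control, e_ss = 1/(1 + K_p·P(0)).
P(0) = 0.63. Require 1/(1 + K_p·0.63) = 0.1, so 1 + 0.63·K_p = 10.
K_p = (10 − 1)/0.63 = 14.3.

K_p = 14.3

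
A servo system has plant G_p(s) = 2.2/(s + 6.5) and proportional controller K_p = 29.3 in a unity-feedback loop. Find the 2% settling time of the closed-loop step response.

Closed-loop transfer function: T(s) = K_p·G_p(s)/(1 + K_p·G_p(s)) = 64.46/(s + 6.5 + 64.46) = 64.46/(s + 70.96).
Time constant τ = 1/70.96 = 0.01409 s, so the 2% settling time is about 4τ = 0.0564 s.

T_s ≈ 0.0564 s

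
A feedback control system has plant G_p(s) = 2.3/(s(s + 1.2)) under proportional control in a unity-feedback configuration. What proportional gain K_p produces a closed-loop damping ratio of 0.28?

K_p = 2

Closed-loop characteristic equation: s² + 1.2s + K_p·2.3 = 0.
So ω_n = √(2.3K_p) and 2ζω_n = 1.2, giving ζ = 1.2/(2√(2.3K_p)).
Setting ζ = 0.28: √(2.3K_p) = 1.2/(2·0.28) = 2.143, so K_p = 4.592/2.3 = 2.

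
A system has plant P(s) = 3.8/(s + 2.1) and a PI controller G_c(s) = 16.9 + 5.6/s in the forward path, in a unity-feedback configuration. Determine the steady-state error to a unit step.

0

The open loop G_c(s)P(s) has a pole at the origin (type 1), so the static position error constant is infinite and e_ss = 1/(1+∞) = 0.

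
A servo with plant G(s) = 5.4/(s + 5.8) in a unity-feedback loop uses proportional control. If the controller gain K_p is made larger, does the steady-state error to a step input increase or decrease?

The position error constant K_pos = K_p·G(0) grows with K_p, and e_ss = 1/(1+K_pos) falls.

decrease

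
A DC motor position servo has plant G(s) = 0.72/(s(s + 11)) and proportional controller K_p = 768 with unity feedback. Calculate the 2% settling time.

T_s ≈ 0.727 s

From 1 + K_pG(s) = 0: s² + 11s + 553 = 0 ⇒ ω_n = 23.52, ζ = 0.2339.
2% settling time T_s ≈ 4/(ζω_n) = 4/5.5 = 0.727 s.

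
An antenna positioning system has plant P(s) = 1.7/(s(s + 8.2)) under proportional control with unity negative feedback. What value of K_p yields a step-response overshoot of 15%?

From %OS = 100·exp(−πζ/√(1−ζ²)) = 15%, ζ = −ln(0.15)/√(π²+ln²(0.15)) = 0.5169.
Characteristic equation s² + 8.2s + 1.7K_p = 0 gives ζ = 8.2/(2√(1.7K_p)).
Setting ζ = 0.5169: √(1.7K_p) = 8.2/(2·0.5169) = 7.931, so K_p = 62.91/1.7 = 37.

K_p = 37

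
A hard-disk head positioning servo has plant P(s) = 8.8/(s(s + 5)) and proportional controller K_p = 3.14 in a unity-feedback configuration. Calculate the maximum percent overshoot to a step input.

18.3%

From 1 + K_pP(s) = 0: s² + 5s + 27.63 = 0 ⇒ ω_n = 5.257, ζ = 0.4756.
%OS = 100·exp(−πζ/√(1−ζ²)) = 100·exp(−π·0.4756/√0.7738) = 18.3%.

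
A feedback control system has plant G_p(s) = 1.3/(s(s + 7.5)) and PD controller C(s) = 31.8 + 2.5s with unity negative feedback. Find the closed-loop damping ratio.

Forward path: (31.8 + 2.5s)·1.3/(s(s+7.5)). The closed-loop characteristic equation is s² + (7.5 + 1.3·2.5)s + 1.3·31.8 = 0.
That is s² + 10.75s + 41.34 = 0, so ω_n = 6.43 rad/s and ζ = 10.75/(2·6.43) = 0.836.

ζ = 0.836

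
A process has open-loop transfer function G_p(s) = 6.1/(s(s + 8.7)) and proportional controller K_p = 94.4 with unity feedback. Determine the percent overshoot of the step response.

56%

Closed-loop characteristic equation: s² + 8.7s + 575.8 = 0, so ω_n = 24 rad/s and ζ = 8.7/(2·24) = 0.1813.
%OS = 100·exp(−πζ/√(1−ζ²)) = 100·exp(−π·0.1813/√0.9671) = 56%.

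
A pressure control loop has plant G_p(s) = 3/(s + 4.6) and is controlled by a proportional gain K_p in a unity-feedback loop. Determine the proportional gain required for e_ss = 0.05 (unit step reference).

K_p = 29.1

Steady-state error for a unit step on this type-0 loop is 1/(1 + K_p·G_p(0)).
G_p(0) = 0.6522. Require 1/(1 + K_p·0.6522) = 0.05, so 1 + 0.6522·K_p = 20.
K_p = (20 − 1)/0.6522 = 29.1.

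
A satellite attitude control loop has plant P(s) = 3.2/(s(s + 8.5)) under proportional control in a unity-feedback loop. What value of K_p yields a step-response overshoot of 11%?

K_p = 17.1

From %OS = 100·exp(−πζ/√(1−ζ²)) = 11%, ζ = −ln(0.11)/√(π²+ln²(0.11)) = 0.5749.
Characteristic equation s² + 8.5s + 3.2K_p = 0 gives ζ = 8.5/(2√(3.2K_p)).
Setting ζ = 0.5749: √(3.2K_p) = 8.5/(2·0.5749) = 7.393, so K_p = 54.65/3.2 = 17.1.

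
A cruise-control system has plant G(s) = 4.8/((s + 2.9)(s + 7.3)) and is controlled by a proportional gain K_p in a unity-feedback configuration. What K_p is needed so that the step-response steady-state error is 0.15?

K_p = 25

For a type-0 loop with proportional control, e_ss = 1/(1 + K_p·G(0)).
G(0) = 0.2267. Require 1/(1 + K_p·0.2267) = 0.15, so 1 + 0.2267·K_p = 6.667.
K_p = (6.667 − 1)/0.2267 = 25.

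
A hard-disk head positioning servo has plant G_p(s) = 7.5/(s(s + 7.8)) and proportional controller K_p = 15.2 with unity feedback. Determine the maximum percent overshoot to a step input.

The closed-loop denominator s² + 7.8s + 114 gives ω_n = √114 = 10.68 and ζ = 7.8/(2ω_n) = 0.3653.
%OS = 100·exp(−πζ/√(1−ζ²)) = 100·exp(−π·0.3653/√0.8666) = 29.2%.

29.2%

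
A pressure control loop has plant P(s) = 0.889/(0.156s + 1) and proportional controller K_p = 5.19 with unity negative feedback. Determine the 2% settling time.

T_s ≈ 0.111 s

Closed loop: T(s) = K_p·P/(1+K_p·P) = 4.614/(0.156s + 1 + 4.614), with pole at s = −(1 + 4.614)/0.156 = −35.99.
τ = 1/35.99 = 0.02779 s, so 2% settling time ≈ 4τ = 0.111 s.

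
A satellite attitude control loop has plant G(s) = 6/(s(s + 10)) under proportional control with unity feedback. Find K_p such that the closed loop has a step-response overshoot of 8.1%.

K_p = 10.7

From %OS = 100·exp(−πζ/√(1−ζ²)) = 8.1%, ζ = −ln(0.081)/√(π²+ln²(0.081)) = 0.6247.
Characteristic equation s² + 10s + 6K_p = 0 gives ζ = 10/(2√(6K_p)).
Setting ζ = 0.6247: √(6K_p) = 10/(2·0.6247) = 8.004, so K_p = 64.06/6 = 10.7.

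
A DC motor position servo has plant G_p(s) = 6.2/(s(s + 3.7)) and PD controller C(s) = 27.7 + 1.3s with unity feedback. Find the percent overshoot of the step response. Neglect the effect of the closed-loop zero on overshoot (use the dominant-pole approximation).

Forward path: (27.7 + 1.3s)·6.2/(s(s+3.7)). The closed-loop characteristic equation is s² + (3.7 + 6.2·1.3)s + 6.2·27.7 = 0.
That is s² + 11.76s + 171.7 = 0, so ω_n = 13.1 rad/s and ζ = 11.76/(2·13.1) = 0.4487.
%OS = 100·exp(−πζ/√(1−ζ²)) = 20.7%.

20.7%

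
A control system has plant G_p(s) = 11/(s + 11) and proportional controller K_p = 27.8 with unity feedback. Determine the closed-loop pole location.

Closed-loop transfer function: T(s) = K_p·G_p(s)/(1 + K_p·G_p(s)) = 305.8/(s + 11 + 305.8) = 305.8/(s + 316.8).
The closed-loop pole is at s = −316.8.

s = -316.8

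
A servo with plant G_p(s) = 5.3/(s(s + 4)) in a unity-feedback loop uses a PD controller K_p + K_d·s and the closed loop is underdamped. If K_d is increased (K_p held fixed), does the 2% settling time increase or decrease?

Characteristic equation s² + (4 + 5.3K_d)s + 5.3K_p = 0: raising K_d increases ζω_n = (4+5.3K_d)/2 while the loop stays underdamped, so T_s ≈ 4/(ζω_n) decreases.

decrease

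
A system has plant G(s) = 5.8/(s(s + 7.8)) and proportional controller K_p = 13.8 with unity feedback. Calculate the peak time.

T_p = 0.39 s

From 1 + K_pG(s) = 0: s² + 7.8s + 80.04 = 0 ⇒ ω_n = 8.947, ζ = 0.4359.
Damped frequency ω_d = ω_n√(1−ζ²) = 8.052 rad/s, so peak time T_p = π/ω_d = 0.39 s.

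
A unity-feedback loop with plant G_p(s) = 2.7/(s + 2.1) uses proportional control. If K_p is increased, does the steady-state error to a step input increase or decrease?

The position error constant K_pos = K_p·G_p(0) grows with K_p, and e_ss = 1/(1+K_pos) falls.

decrease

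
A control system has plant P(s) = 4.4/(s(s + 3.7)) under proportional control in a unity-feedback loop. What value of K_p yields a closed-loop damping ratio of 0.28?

K_p = 9.92

Closed-loop characteristic equation: s² + 3.7s + K_p·4.4 = 0.
So ω_n = √(4.4K_p) and 2ζω_n = 3.7, giving ζ = 3.7/(2√(4.4K_p)).
Setting ζ = 0.28: √(4.4K_p) = 3.7/(2·0.28) = 6.607, so K_p = 43.65/4.4 = 9.92.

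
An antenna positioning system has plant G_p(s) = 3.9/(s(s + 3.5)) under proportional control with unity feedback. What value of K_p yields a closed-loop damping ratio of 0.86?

Closed-loop characteristic equation: s² + 3.5s + K_p·3.9 = 0.
So ω_n = √(3.9K_p) and 2ζω_n = 3.5, giving ζ = 3.5/(2√(3.9K_p)).
Setting ζ = 0.86: √(3.9K_p) = 3.5/(2·0.86) = 2.035, so K_p = 4.141/3.9 = 1.06.

K_p = 1.06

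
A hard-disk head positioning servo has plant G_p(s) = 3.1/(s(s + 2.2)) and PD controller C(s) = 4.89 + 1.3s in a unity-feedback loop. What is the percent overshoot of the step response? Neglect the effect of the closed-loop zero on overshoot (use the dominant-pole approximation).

1.52%

Forward path: (4.89 + 1.3s)·3.1/(s(s+2.2)). The closed-loop characteristic equation is s² + (2.2 + 3.1·1.3)s + 3.1·4.89 = 0.
That is s² + 6.23s + 15.16 = 0, so ω_n = 3.893 rad/s and ζ = 6.23/(2·3.893) = 0.8001.
%OS = 100·exp(−πζ/√(1−ζ²)) = 1.52%.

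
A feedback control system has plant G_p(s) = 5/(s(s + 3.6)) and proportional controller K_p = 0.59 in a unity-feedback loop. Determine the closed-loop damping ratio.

With unity feedback the closed-loop characteristic equation is s² + 3.6s + 0.59·5 = s² + 3.6s + 2.95 = 0.
Matching s² + 2ζω_n s + ω_n²: ω_n = √2.95 = 1.718 rad/s and 2ζω_n = 3.6, so ζ = 3.6/(2·1.718) = 1.05.

ζ = 1.05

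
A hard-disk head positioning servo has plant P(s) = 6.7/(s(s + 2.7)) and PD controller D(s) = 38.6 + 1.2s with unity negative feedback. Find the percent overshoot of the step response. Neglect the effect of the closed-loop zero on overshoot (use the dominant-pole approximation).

32.9%

Forward path: (38.6 + 1.2s)·6.7/(s(s+2.7)). The closed-loop characteristic equation is s² + (2.7 + 6.7·1.2)s + 6.7·38.6 = 0.
That is s² + 10.74s + 258.6 = 0, so ω_n = 16.08 rad/s and ζ = 10.74/(2·16.08) = 0.3339.
%OS = 100·exp(−πζ/√(1−ζ²)) = 32.9%.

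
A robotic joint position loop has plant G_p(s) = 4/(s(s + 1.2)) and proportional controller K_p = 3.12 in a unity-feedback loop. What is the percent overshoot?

58.2%

The closed-loop denominator s² + 1.2s + 12.48 gives ω_n = √12.48 = 3.533 and ζ = 1.2/(2ω_n) = 0.1698.
%OS = 100·exp(−πζ/√(1−ζ²)) = 100·exp(−π·0.1698/√0.9712) = 58.2%.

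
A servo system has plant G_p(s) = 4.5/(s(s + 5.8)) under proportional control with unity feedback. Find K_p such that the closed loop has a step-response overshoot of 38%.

K_p = 21.6

From %OS = 100·exp(−πζ/√(1−ζ²)) = 38%, ζ = −ln(0.38)/√(π²+ln²(0.38)) = 0.2943.
Characteristic equation s² + 5.8s + 4.5K_p = 0 gives ζ = 5.8/(2√(4.5K_p)).
Setting ζ = 0.2943: √(4.5K_p) = 5.8/(2·0.2943) = 9.852, so K_p = 97.07/4.5 = 21.6.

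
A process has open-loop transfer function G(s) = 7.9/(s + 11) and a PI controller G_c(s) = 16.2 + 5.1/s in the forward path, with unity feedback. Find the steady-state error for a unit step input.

0

The open loop G_c(s)G(s) has a pole at the origin (type 1), so the static position error constant is infinite and e_ss = 1/(1+∞) = 0.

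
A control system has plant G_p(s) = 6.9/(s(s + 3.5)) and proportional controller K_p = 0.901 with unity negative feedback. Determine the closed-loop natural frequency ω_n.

The closed-loop denominator is s(s+3.5) + 0.901·6.9 = s² + 3.5s + 6.217.
Matching s² + 2ζω_n s + ω_n²: ω_n = √6.217 = 2.493 rad/s and 2ζω_n = 3.5, so ζ = 3.5/(2·2.493) = 0.702.

ω_n = 2.49 rad/s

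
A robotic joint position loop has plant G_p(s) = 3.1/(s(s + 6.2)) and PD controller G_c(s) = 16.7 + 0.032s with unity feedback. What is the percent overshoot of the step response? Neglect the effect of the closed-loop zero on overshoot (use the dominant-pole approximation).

Forward path: (16.7 + 0.032s)·3.1/(s(s+6.2)). The closed-loop characteristic equation is s² + (6.2 + 3.1·0.032)s + 3.1·16.7 = 0.
That is s² + 6.299s + 51.77 = 0, so ω_n = 7.195 rad/s and ζ = 6.299/(2·7.195) = 0.4377.
%OS = 100·exp(−πζ/√(1−ζ²)) = 21.7%.

21.7%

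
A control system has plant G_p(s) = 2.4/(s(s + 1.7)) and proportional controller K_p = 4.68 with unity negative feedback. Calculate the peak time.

From 1 + K_pG_p(s) = 0: s² + 1.7s + 11.23 = 0 ⇒ ω_n = 3.351, ζ = 0.2536.
Damped frequency ω_d = ω_n√(1−ζ²) = 3.242 rad/s, so peak time T_p = π/ω_d = 0.969 s.

T_p = 0.969 s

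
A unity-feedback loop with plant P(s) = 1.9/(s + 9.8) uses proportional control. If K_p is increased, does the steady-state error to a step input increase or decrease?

decrease

e_ss = 1/(1 + K_p·P(0)); a larger K_p raises the denominator, so e_ss decreases.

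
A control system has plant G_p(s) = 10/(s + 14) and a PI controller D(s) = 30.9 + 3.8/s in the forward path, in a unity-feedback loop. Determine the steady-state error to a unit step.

The open loop D(s)G_p(s) has a pole at the origin (type 1), so the static position error constant is infinite and e_ss = 1/(1+∞) = 0.

0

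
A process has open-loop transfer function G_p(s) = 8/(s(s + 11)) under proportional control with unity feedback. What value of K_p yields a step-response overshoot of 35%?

K_p = 37.6

From %OS = 100·exp(−πζ/√(1−ζ²)) = 35%, ζ = −ln(0.35)/√(π²+ln²(0.35)) = 0.3169.
Characteristic equation s² + 11s + 8K_p = 0 gives ζ = 11/(2√(8K_p)).
Setting ζ = 0.3169: √(8K_p) = 11/(2·0.3169) = 17.35, so K_p = 301.1/8 = 37.6.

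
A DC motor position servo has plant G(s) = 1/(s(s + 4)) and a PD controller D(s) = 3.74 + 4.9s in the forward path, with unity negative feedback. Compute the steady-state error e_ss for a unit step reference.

The open loop D(s)G(s) has a pole at the origin (type 1), so the static position error constant is infinite and e_ss = 1/(1+∞) = 0.

0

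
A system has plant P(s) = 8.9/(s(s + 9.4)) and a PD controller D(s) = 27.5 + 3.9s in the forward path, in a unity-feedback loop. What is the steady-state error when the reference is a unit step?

The open loop D(s)P(s) has a pole at the origin (type 1), so the static position error constant is infinite and e_ss = 1/(1+∞) = 0.

0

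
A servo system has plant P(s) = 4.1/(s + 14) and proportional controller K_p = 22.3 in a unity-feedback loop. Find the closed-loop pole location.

Closed-loop transfer function: T(s) = K_p·P(s)/(1 + K_p·P(s)) = 91.43/(s + 14 + 91.43) = 91.43/(s + 105.4).
The closed-loop pole is at s = −105.4.

s = -105.4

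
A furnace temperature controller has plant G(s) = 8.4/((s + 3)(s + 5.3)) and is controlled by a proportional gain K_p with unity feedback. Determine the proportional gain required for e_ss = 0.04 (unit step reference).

Steady-state error for a unit step on this type-0 loop is 1/(1 + K_p·G(0)).
G(0) = 0.5283. Require 1/(1 + K_p·0.5283) = 0.04, so 1 + 0.5283·K_p = 25.
K_p = (25 − 1)/0.5283 = 45.4.

K_p = 45.4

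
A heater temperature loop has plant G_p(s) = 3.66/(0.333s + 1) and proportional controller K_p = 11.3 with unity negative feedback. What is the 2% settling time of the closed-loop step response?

Closed loop: T(s) = K_p·G_p/(1+K_p·G_p) = 41.36/(0.333s + 1 + 41.36), with pole at s = −(1 + 41.36)/0.333 = −127.2.
τ = 1/127.2 = 0.007862 s, so 2% settling time ≈ 4τ = 0.0314 s.

T_s ≈ 0.0314 s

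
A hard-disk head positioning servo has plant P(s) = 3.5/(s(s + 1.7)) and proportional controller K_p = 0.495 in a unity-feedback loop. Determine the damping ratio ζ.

The closed-loop denominator is s(s+1.7) + 0.495·3.5 = s² + 1.7s + 1.732.
Matching s² + 2ζω_n s + ω_n²: ω_n = √1.732 = 1.316 rad/s and 2ζω_n = 1.7, so ζ = 1.7/(2·1.316) = 0.646.

ζ = 0.646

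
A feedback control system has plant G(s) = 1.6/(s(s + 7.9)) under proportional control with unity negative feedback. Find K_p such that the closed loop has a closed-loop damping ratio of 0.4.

K_p = 60.9

Closed-loop characteristic equation: s² + 7.9s + K_p·1.6 = 0.
So ω_n = √(1.6K_p) and 2ζω_n = 7.9, giving ζ = 7.9/(2√(1.6K_p)).
Setting ζ = 0.4: √(1.6K_p) = 7.9/(2·0.4) = 9.875, so K_p = 97.52/1.6 = 60.9.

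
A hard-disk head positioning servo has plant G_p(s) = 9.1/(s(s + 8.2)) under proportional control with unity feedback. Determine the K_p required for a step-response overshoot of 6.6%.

K_p = 4.31

From %OS = 100·exp(−πζ/√(1−ζ²)) = 6.6%, ζ = −ln(0.066)/√(π²+ln²(0.066)) = 0.6543.
Characteristic equation s² + 8.2s + 9.1K_p = 0 gives ζ = 8.2/(2√(9.1K_p)).
Setting ζ = 0.6543: √(9.1K_p) = 8.2/(2·0.6543) = 6.266, so K_p = 39.27/9.1 = 4.31.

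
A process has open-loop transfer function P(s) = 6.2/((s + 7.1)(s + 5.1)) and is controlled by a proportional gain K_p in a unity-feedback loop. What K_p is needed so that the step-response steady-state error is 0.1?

K_p = 52.6

For a type-0 loop with proportional control, e_ss = 1/(1 + K_p·P(0)).
P(0) = 0.1712. Require 1/(1 + K_p·0.1712) = 0.1, so 1 + 0.1712·K_p = 10.
K_p = (10 − 1)/0.1712 = 52.6.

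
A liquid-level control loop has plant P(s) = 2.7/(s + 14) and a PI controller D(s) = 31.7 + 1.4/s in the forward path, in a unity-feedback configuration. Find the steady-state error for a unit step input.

The open loop D(s)P(s) has a pole at the origin (type 1), so the static position error constant is infinite and e_ss = 1/(1+∞) = 0.

0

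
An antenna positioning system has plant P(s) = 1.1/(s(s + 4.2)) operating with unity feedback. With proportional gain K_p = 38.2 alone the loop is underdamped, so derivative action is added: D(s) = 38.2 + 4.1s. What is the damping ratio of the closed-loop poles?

Forward path: (38.2 + 4.1s)·1.1/(s(s+4.2)). The closed-loop characteristic equation is s² + (4.2 + 1.1·4.1)s + 1.1·38.2 = 0.
That is s² + 8.71s + 42.02 = 0, so ω_n = 6.482 rad/s and ζ = 8.71/(2·6.482) = 0.6718.

ζ = 0.672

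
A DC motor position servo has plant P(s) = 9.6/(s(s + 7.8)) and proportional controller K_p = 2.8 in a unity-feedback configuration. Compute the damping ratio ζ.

With unity feedback the closed-loop characteristic equation is s² + 7.8s + 2.8·9.6 = s² + 7.8s + 26.88 = 0.
So ω_n² = 26.88 ⇒ ω_n = 5.185 rad/s, and ζ = 7.8/(2ω_n) = 0.752.

ζ = 0.752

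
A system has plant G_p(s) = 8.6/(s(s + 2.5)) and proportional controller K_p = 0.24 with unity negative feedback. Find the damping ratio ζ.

1 + K_p·G_p(s) = 0 gives s² + 2.5s + 2.064 = 0.
So ω_n² = 2.064 ⇒ ω_n = 1.437 rad/s, and ζ = 2.5/(2ω_n) = 0.87.

ζ = 0.87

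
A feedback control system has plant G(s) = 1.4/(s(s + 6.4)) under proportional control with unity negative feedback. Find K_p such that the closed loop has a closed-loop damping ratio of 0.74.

K_p = 13.4

Closed-loop characteristic equation: s² + 6.4s + K_p·1.4 = 0.
So ω_n = √(1.4K_p) and 2ζω_n = 6.4, giving ζ = 6.4/(2√(1.4K_p)).
Setting ζ = 0.74: √(1.4K_p) = 6.4/(2·0.74) = 4.324, so K_p = 18.7/1.4 = 13.4.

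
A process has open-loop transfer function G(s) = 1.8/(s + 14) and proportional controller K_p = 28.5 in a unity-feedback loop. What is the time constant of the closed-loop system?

Closed-loop transfer function: T(s) = K_p·G(s)/(1 + K_p·G(s)) = 51.3/(s + 14 + 51.3) = 51.3/(s + 65.3).
Time constant τ = 1/65.3 = 0.0153 s.

τ = 0.0153 s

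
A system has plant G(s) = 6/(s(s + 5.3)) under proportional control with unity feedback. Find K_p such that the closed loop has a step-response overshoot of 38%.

From %OS = 100·exp(−πζ/√(1−ζ²)) = 38%, ζ = −ln(0.38)/√(π²+ln²(0.38)) = 0.2943.
Characteristic equation s² + 5.3s + 6K_p = 0 gives ζ = 5.3/(2√(6K_p)).
Setting ζ = 0.2943: √(6K_p) = 5.3/(2·0.2943) = 9.003, so K_p = 81.05/6 = 13.5.

K_p = 13.5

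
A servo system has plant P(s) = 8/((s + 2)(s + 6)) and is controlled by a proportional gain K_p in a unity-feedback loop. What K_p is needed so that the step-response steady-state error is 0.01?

K_p = 148

For a type-0 loop with proportional control, e_ss = 1/(1 + K_p·P(0)).
P(0) = 0.6667. Require 1/(1 + K_p·0.6667) = 0.01, so 1 + 0.6667·K_p = 100.
K_p = (100 − 1)/0.6667 = 148.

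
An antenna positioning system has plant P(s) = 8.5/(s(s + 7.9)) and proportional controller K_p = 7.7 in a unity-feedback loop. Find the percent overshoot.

Closed-loop characteristic equation: s² + 7.9s + 65.45 = 0, so ω_n = 8.09 rad/s and ζ = 7.9/(2·8.09) = 0.4883.
%OS = 100·exp(−πζ/√(1−ζ²)) = 100·exp(−π·0.4883/√0.7616) = 17.2%.

17.2%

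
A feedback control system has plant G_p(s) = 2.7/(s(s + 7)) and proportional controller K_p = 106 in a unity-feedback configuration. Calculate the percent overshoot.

51.5%

From 1 + K_pG_p(s) = 0: s² + 7s + 286.2 = 0 ⇒ ω_n = 16.92, ζ = 0.2069.
%OS = 100·exp(−πζ/√(1−ζ²)) = 100·exp(−π·0.2069/√0.9572) = 51.5%.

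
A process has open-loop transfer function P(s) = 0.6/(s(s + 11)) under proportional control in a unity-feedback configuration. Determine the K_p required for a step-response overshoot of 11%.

K_p = 153

From %OS = 100·exp(−πζ/√(1−ζ²)) = 11%, ζ = −ln(0.11)/√(π²+ln²(0.11)) = 0.5749.
Characteristic equation s² + 11s + 0.6K_p = 0 gives ζ = 11/(2√(0.6K_p)).
Setting ζ = 0.5749: √(0.6K_p) = 11/(2·0.5749) = 9.567, so K_p = 91.53/0.6 = 153.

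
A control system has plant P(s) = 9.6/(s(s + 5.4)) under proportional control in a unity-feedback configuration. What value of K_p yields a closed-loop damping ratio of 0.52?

Closed-loop characteristic equation: s² + 5.4s + K_p·9.6 = 0.
So ω_n = √(9.6K_p) and 2ζω_n = 5.4, giving ζ = 5.4/(2√(9.6K_p)).
Setting ζ = 0.52: √(9.6K_p) = 5.4/(2·0.52) = 5.192, so K_p = 26.96/9.6 = 2.81.

K_p = 2.81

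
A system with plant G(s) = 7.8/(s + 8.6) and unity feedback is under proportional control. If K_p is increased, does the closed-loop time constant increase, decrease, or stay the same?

decrease

Closed-loop pole is at s = −(8.6+K_p·7.8); larger K_p moves it further left, so τ = 1/(8.6+K_p·7.8) decreases.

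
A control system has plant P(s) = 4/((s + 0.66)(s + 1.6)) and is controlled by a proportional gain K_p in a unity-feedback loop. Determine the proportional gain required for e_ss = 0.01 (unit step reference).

The loop is type 0, so e_ss(step) = 1/(1 + K_pos) with K_pos = K_p·P(0).
P(0) = 3.788. Require 1/(1 + K_p·3.788) = 0.01, so 1 + 3.788·K_p = 100.
K_p = (100 − 1)/3.788 = 26.1.

K_p = 26.1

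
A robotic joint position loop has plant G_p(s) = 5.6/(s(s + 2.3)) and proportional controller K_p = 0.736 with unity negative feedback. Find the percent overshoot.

The closed-loop denominator s² + 2.3s + 4.122 gives ω_n = √4.122 = 2.03 and ζ = 2.3/(2ω_n) = 0.5665.
%OS = 100·exp(−πζ/√(1−ζ²)) = 100·exp(−π·0.5665/√0.6791) = 11.5%.

11.5%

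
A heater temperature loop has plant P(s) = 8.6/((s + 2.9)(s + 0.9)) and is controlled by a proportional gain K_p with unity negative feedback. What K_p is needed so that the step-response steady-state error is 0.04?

K_p = 7.28

For a type-0 loop with proportional control, e_ss = 1/(1 + K_p·P(0)).
P(0) = 3.295. Require 1/(1 + K_p·3.295) = 0.04, so 1 + 3.295·K_p = 25.
K_p = (25 − 1)/3.295 = 7.28.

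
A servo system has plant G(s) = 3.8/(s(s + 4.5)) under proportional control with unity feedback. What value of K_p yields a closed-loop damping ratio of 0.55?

Closed-loop characteristic equation: s² + 4.5s + K_p·3.8 = 0.
So ω_n = √(3.8K_p) and 2ζω_n = 4.5, giving ζ = 4.5/(2√(3.8K_p)).
Setting ζ = 0.55: √(3.8K_p) = 4.5/(2·0.55) = 4.091, so K_p = 16.74/3.8 = 4.4.

K_p = 4.4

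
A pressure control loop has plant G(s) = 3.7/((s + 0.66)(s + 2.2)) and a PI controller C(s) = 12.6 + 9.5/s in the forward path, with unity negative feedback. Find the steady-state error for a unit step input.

The open loop C(s)G(s) has a pole at the origin (type 1), so the static position error constant is infinite and e_ss = 1/(1+∞) = 0.

0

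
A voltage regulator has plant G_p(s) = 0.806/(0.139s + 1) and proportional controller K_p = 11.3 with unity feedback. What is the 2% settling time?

Closed loop: T(s) = K_p·G_p/(1+K_p·G_p) = 9.108/(0.139s + 1 + 9.108), with pole at s = −(1 + 9.108)/0.139 = −72.72.
τ = 1/72.72 = 0.01375 s, so 2% settling time ≈ 4τ = 0.055 s.

T_s ≈ 0.055 s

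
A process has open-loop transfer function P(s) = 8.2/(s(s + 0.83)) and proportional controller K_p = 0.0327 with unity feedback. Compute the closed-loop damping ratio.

The closed-loop denominator is s(s+0.83) + 0.0327·8.2 = s² + 0.83s + 0.2681.
Matching s² + 2ζω_n s + ω_n²: ω_n = √0.2681 = 0.5178 rad/s and 2ζω_n = 0.83, so ζ = 0.83/(2·0.5178) = 0.801.

ζ = 0.801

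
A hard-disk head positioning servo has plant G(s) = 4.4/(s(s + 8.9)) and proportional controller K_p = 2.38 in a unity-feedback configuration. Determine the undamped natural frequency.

With unity feedback the closed-loop characteristic equation is s² + 8.9s + 2.38·4.4 = s² + 8.9s + 10.47 = 0.
Matching s² + 2ζω_n s + ω_n²: ω_n = √10.47 = 3.236 rad/s and 2ζω_n = 8.9, so ζ = 8.9/(2·3.236) = 1.38.

ω_n = 3.24 rad/s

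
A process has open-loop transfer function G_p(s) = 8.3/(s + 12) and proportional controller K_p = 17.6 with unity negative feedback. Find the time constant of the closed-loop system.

τ = 0.00633 s

Closed-loop transfer function: T(s) = K_p·G_p(s)/(1 + K_p·G_p(s)) = 146.1/(s + 12 + 146.1) = 146.1/(s + 158.1).
Time constant τ = 1/158.1 = 0.00633 s.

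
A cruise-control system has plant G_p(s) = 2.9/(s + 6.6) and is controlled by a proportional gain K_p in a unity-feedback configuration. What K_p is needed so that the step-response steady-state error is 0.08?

K_p = 26.2

The loop is type 0, so e_ss(step) = 1/(1 + K_pos) with K_pos = K_p·G_p(0).
G_p(0) = 0.4394. Require 1/(1 + K_p·0.4394) = 0.08, so 1 + 0.4394·K_p = 12.5.
K_p = (12.5 − 1)/0.4394 = 26.2.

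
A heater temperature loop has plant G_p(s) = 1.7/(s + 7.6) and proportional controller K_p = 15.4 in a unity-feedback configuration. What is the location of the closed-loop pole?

Closed-loop transfer function: T(s) = K_p·G_p(s)/(1 + K_p·G_p(s)) = 26.18/(s + 7.6 + 26.18) = 26.18/(s + 33.78).
The closed-loop pole is at s = −33.78.

s = -33.78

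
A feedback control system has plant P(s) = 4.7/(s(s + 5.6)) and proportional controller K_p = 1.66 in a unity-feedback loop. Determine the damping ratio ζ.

With unity feedback the closed-loop characteristic equation is s² + 5.6s + 1.66·4.7 = s² + 5.6s + 7.802 = 0.
So ω_n² = 7.802 ⇒ ω_n = 2.793 rad/s, and ζ = 5.6/(2ω_n) = 1.

ζ = 1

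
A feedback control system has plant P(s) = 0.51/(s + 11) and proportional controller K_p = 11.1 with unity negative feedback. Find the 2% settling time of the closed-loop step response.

Closed-loop transfer function: T(s) = K_p·P(s)/(1 + K_p·P(s)) = 5.661/(s + 11 + 5.661) = 5.661/(s + 16.66).
Time constant τ = 1/16.66 = 0.06002 s, so the 2% settling time is about 4τ = 0.24 s.

T_s ≈ 0.24 s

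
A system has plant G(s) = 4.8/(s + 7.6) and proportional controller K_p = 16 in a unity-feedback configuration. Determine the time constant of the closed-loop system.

τ = 0.0118 s

Closed-loop transfer function: T(s) = K_p·G(s)/(1 + K_p·G(s)) = 76.8/(s + 7.6 + 76.8) = 76.8/(s + 84.4).
Time constant τ = 1/84.4 = 0.0118 s.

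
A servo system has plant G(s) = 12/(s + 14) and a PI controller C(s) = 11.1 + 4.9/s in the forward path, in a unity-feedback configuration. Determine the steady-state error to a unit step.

The open loop C(s)G(s) has a pole at the origin (type 1), so the static position error constant is infinite and e_ss = 1/(1+∞) = 0.

0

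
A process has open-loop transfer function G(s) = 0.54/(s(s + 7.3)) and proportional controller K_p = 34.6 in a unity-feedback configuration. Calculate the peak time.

From 1 + K_pG(s) = 0: s² + 7.3s + 18.68 = 0 ⇒ ω_n = 4.322, ζ = 0.8444.
Damped frequency ω_d = ω_n√(1−ζ²) = 2.315 rad/s, so peak time T_p = π/ω_d = 1.36 s.

T_p = 1.36 s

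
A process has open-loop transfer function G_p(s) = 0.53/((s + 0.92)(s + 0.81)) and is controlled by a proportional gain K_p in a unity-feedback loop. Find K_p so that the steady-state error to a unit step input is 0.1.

Steady-state error for a unit step on this type-0 loop is 1/(1 + K_p·G_p(0)).
G_p(0) = 0.7112. Require 1/(1 + K_p·0.7112) = 0.1, so 1 + 0.7112·K_p = 10.
K_p = (10 − 1)/0.7112 = 12.7.

K_p = 12.7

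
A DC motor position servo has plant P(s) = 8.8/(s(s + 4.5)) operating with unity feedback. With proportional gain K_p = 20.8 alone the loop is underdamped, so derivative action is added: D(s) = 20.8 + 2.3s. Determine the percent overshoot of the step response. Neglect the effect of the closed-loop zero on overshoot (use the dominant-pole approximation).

0.0831%

Forward path: (20.8 + 2.3s)·8.8/(s(s+4.5)). The closed-loop characteristic equation is s² + (4.5 + 8.8·2.3)s + 8.8·20.8 = 0.
That is s² + 24.74s + 183 = 0, so ω_n = 13.53 rad/s and ζ = 24.74/(2·13.53) = 0.9143.
%OS = 100·exp(−πζ/√(1−ζ²)) = 0.0831%.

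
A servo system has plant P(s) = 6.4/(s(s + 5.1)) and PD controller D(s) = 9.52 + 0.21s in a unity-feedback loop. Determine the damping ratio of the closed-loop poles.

ζ = 0.413

Forward path: (9.52 + 0.21s)·6.4/(s(s+5.1)). The closed-loop characteristic equation is s² + (5.1 + 6.4·0.21)s + 6.4·9.52 = 0.
That is s² + 6.444s + 60.93 = 0, so ω_n = 7.806 rad/s and ζ = 6.444/(2·7.806) = 0.4128.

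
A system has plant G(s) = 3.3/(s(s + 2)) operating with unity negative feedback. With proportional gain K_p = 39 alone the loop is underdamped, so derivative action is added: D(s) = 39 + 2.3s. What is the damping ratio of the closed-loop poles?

Forward path: (39 + 2.3s)·3.3/(s(s+2)). The closed-loop characteristic equation is s² + (2 + 3.3·2.3)s + 3.3·39 = 0.
That is s² + 9.59s + 128.7 = 0, so ω_n = 11.34 rad/s and ζ = 9.59/(2·11.34) = 0.4227.

ζ = 0.423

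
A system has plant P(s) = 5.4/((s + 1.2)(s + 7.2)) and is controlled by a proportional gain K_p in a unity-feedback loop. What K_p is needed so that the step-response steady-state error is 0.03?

The loop is type 0, so e_ss(step) = 1/(1 + K_pos) with K_pos = K_p·P(0).
P(0) = 0.625. Require 1/(1 + K_p·0.625) = 0.03, so 1 + 0.625·K_p = 33.33.
K_p = (33.33 − 1)/0.625 = 51.7.

K_p = 51.7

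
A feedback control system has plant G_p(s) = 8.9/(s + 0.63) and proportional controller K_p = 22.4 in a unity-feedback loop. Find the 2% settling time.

T_s ≈ 0.02 s

Closed-loop transfer function: T(s) = K_p·G_p(s)/(1 + K_p·G_p(s)) = 199.4/(s + 0.63 + 199.4) = 199.4/(s + 200).
Time constant τ = 1/200 = 0.005 s, so the 2% settling time is about 4τ = 0.02 s.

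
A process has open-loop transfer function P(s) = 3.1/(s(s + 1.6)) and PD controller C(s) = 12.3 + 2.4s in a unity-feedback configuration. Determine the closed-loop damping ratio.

ζ = 0.732

Forward path: (12.3 + 2.4s)·3.1/(s(s+1.6)). The closed-loop characteristic equation is s² + (1.6 + 3.1·2.4)s + 3.1·12.3 = 0.
That is s² + 9.04s + 38.13 = 0, so ω_n = 6.175 rad/s and ζ = 9.04/(2·6.175) = 0.732.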